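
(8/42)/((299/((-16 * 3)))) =-64/2093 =-0.03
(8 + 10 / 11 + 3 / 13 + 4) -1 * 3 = 1450 / 143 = 10.14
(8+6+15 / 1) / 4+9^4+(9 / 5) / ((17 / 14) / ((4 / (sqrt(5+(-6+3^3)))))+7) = 9599892511 / 1461500 - 4284*sqrt(26) / 365375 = 6568.46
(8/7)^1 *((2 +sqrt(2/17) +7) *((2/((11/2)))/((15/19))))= 608 *sqrt(34)/19635 +1824/385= 4.92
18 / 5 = 3.60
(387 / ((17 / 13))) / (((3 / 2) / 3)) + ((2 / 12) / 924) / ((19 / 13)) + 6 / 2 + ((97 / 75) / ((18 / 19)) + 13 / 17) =80180790787 / 134303400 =597.01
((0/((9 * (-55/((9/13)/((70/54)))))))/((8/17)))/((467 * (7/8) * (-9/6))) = 0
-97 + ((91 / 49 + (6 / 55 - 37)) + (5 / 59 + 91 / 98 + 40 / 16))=-2919342 / 22715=-128.52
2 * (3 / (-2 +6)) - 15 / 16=9 / 16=0.56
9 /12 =3 /4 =0.75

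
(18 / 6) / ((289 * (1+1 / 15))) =0.01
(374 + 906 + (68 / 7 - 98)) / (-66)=-18.06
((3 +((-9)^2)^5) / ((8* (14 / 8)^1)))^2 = 62028905510089975.59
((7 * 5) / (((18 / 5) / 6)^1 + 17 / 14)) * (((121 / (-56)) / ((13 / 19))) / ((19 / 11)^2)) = -2562175 / 125476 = -20.42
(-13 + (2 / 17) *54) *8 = -904 / 17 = -53.18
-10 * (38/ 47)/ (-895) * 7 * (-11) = -5852/ 8413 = -0.70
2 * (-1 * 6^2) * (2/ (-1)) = 144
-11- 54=-65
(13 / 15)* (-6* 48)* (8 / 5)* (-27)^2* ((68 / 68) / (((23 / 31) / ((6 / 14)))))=-168170.25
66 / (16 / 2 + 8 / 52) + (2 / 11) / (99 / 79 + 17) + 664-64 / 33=845097382 / 1261029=670.16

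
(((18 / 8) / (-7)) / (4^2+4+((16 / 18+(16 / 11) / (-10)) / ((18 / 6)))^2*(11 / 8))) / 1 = -1804275 / 112739984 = -0.02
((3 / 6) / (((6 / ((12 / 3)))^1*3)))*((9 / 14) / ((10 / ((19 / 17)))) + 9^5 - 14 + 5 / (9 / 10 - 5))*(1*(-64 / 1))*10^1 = -61445581984 / 14637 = -4197962.83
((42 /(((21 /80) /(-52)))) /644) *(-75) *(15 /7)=2340000 /1127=2076.31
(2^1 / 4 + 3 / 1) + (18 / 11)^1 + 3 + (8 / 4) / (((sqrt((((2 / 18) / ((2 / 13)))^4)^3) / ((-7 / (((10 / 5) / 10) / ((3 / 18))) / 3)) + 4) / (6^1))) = 63948183589 / 5713679642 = 11.19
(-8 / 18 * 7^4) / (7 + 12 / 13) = -134.68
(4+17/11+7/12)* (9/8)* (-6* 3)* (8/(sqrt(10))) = -313.97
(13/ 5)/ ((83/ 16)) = 208/ 415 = 0.50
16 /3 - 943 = -2813 /3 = -937.67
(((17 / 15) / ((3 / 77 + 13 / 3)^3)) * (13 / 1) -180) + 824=3318477264137 / 5151505000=644.18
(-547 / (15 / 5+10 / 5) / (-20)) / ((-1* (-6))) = 547 / 600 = 0.91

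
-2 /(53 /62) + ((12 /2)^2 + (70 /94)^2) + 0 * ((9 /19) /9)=4005781 /117077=34.21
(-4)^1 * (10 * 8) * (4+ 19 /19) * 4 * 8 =-51200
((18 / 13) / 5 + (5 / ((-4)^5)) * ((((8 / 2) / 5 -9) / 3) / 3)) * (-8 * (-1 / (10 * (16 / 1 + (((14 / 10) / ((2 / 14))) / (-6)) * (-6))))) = 168553 / 19319040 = 0.01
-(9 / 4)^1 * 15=-135 / 4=-33.75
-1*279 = -279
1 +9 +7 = 17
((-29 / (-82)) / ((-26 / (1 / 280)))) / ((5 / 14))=-29 / 213200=-0.00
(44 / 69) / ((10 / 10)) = 44 / 69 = 0.64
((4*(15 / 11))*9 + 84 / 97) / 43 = 53304 / 45881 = 1.16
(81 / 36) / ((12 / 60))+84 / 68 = 849 / 68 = 12.49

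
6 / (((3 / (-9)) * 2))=-9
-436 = -436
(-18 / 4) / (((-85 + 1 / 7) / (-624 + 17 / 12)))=-52297 / 1584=-33.02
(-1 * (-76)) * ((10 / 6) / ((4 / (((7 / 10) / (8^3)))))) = 0.04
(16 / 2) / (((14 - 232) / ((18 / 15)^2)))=-144 / 2725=-0.05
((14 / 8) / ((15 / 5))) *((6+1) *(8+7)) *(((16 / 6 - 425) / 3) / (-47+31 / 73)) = 4532059 / 24480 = 185.13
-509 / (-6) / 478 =509 / 2868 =0.18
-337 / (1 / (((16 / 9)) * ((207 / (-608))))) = 7751 / 38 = 203.97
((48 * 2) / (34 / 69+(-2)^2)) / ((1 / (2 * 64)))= 423936 / 155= 2735.07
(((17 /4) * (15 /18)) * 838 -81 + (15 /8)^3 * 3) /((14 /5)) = 22323395 /21504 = 1038.10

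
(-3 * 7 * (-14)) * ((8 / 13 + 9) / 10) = 282.69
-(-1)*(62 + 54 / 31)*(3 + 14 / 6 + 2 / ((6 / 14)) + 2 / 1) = 23712 / 31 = 764.90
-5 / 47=-0.11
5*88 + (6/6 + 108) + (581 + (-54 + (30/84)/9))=135581/126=1076.04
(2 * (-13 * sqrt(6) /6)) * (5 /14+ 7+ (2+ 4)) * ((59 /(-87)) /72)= 143429 * sqrt(6) /263088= 1.34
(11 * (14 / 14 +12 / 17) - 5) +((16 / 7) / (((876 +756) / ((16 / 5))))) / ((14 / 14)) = 13.77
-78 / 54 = -13 / 9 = -1.44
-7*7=-49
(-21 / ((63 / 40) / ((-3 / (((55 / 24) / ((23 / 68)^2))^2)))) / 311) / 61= 5037138 / 958608519055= 0.00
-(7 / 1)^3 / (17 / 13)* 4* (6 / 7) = -15288 / 17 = -899.29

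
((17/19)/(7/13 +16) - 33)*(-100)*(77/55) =4612.43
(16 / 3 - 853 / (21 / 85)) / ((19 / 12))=-2177.23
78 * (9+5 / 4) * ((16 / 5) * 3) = 38376 / 5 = 7675.20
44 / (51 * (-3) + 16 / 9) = -396 / 1361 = -0.29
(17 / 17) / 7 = 1 / 7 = 0.14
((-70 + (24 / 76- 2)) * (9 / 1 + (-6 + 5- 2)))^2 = 66781584 / 361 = 184990.54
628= 628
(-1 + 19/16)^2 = 9/256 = 0.04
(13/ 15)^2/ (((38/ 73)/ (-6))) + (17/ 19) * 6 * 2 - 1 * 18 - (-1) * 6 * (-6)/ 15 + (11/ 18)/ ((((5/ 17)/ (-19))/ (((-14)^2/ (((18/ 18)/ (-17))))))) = 562254989/ 4275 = 131521.63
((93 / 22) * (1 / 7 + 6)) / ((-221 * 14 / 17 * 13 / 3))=-11997 / 364364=-0.03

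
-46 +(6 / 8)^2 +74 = 457 / 16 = 28.56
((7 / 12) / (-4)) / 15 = -7 / 720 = -0.01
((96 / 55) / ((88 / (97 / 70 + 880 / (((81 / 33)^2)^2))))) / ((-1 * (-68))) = 953435377 / 127536982650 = 0.01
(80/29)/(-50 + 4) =-40/667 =-0.06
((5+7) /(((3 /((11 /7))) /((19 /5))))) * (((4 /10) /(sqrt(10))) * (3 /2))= 1254 * sqrt(10) /875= 4.53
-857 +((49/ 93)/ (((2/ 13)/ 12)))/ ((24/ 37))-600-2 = -519179/ 372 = -1395.64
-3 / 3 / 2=-1 / 2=-0.50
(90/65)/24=3/52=0.06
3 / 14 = 0.21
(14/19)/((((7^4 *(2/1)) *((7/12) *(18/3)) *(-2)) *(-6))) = 1/273714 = 0.00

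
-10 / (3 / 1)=-3.33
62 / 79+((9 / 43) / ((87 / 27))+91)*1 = 9048396 / 98513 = 91.85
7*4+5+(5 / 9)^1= 302 / 9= 33.56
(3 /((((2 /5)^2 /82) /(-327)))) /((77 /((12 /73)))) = -6033150 /5621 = -1073.32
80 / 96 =5 / 6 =0.83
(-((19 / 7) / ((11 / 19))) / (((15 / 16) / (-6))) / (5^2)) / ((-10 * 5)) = -5776 / 240625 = -0.02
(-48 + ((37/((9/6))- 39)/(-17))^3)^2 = 2246.82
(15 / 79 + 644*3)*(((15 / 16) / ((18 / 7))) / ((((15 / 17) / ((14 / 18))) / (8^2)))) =84767746 / 2133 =39741.09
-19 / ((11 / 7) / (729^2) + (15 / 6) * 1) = -141363306 / 18600457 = -7.60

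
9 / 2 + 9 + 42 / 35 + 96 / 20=39 / 2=19.50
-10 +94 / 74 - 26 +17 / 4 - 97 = -18867 / 148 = -127.48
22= 22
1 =1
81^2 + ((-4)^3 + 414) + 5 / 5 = 6912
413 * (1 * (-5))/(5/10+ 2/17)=-3343.33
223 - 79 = 144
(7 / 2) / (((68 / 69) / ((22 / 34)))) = 5313 / 2312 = 2.30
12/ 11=1.09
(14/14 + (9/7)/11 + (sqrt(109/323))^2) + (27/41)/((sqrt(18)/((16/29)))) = 72 * sqrt(2)/1189 + 36171/24871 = 1.54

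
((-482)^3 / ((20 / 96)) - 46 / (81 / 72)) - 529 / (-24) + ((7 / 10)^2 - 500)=-967509584563 / 1800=-537505324.76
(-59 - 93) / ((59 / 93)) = -14136 / 59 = -239.59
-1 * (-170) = 170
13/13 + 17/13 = 30/13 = 2.31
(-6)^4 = 1296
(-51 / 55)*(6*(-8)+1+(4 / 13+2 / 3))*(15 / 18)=30515 / 858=35.57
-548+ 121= -427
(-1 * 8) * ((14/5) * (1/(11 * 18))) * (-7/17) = 0.05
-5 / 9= -0.56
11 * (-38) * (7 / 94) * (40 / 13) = -58520 / 611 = -95.78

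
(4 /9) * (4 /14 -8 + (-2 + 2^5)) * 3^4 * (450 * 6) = 15163200 /7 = 2166171.43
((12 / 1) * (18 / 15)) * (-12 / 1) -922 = -5474 / 5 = -1094.80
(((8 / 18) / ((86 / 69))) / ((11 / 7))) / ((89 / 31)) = 9982 / 126291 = 0.08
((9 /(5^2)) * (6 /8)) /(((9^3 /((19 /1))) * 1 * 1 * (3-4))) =-19 /2700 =-0.01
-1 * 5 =-5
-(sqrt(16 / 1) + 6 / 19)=-82 / 19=-4.32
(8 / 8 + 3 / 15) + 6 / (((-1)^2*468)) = 473 / 390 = 1.21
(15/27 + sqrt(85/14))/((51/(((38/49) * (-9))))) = -57 * sqrt(1190)/5831 - 190/2499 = -0.41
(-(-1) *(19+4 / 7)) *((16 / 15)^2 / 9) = 2.47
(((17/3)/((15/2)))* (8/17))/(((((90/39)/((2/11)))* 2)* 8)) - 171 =-1269662/7425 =-171.00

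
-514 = -514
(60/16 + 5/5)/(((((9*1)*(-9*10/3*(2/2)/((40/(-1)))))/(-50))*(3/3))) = -950/27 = -35.19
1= 1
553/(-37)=-553/37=-14.95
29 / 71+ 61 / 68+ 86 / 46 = 352573 / 111044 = 3.18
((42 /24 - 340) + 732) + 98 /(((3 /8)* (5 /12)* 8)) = 9443 /20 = 472.15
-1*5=-5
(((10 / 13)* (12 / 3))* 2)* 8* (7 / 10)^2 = 1568 / 65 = 24.12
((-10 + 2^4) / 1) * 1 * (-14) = -84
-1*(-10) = 10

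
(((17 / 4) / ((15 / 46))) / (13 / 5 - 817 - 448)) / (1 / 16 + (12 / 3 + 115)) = -391 / 4509135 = -0.00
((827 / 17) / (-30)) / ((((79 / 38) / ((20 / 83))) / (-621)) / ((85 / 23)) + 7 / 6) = -2828340 / 2028343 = -1.39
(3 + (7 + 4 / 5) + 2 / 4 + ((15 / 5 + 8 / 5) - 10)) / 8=59 / 80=0.74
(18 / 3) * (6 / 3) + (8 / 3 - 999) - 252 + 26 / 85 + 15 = -311362 / 255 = -1221.03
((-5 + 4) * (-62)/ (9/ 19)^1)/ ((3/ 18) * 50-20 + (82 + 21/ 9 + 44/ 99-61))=1178/ 109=10.81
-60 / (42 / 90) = -900 / 7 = -128.57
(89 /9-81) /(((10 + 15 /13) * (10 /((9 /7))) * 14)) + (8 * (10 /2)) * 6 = 1704784 /7105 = 239.94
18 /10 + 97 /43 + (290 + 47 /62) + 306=8008849 /13330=600.81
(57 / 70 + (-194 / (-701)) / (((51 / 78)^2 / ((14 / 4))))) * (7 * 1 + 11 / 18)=5983865861 / 255262140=23.44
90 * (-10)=-900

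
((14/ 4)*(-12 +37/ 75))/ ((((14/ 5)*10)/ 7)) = -6041/ 600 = -10.07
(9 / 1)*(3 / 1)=27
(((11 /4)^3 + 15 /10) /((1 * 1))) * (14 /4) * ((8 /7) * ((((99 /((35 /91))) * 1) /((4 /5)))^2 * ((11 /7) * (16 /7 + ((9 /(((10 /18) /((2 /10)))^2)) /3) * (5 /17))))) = 34822436.36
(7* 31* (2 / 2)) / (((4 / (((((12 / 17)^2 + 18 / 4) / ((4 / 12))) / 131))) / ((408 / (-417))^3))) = -2046244032 / 351816089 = -5.82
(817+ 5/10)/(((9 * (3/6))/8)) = 4360/3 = 1453.33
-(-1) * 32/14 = 2.29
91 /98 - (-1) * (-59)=-813 /14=-58.07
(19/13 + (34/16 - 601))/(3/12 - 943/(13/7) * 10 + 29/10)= 310655/2638762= 0.12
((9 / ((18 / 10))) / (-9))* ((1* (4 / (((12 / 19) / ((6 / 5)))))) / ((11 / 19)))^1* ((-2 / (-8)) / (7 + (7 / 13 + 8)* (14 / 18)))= -247 / 1848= -0.13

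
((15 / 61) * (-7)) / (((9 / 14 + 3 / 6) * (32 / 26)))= -9555 / 7808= -1.22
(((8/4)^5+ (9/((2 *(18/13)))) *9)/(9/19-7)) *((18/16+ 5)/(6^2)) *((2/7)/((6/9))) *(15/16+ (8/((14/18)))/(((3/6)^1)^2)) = -7313005/253952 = -28.80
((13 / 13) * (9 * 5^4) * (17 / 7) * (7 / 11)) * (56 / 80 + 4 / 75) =144075 / 22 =6548.86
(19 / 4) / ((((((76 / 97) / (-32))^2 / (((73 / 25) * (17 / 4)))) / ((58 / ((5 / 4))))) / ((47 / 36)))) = 127321308376 / 21375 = 5956552.44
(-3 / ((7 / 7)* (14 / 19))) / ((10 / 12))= -171 / 35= -4.89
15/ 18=5/ 6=0.83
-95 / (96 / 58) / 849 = -2755 / 40752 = -0.07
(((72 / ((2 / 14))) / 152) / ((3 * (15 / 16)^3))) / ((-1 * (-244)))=7168 / 1303875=0.01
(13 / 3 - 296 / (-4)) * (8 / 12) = 470 / 9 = 52.22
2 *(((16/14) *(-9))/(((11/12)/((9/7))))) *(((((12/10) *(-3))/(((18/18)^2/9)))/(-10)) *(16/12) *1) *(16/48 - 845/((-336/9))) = -2862.80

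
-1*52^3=-140608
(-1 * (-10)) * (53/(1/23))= 12190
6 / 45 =2 / 15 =0.13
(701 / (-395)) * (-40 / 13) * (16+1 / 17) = 117768 / 1343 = 87.69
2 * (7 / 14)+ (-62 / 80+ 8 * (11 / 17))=3673 / 680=5.40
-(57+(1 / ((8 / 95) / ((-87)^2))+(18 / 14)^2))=-35256687 / 392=-89940.53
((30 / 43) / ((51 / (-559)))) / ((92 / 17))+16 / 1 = 671 / 46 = 14.59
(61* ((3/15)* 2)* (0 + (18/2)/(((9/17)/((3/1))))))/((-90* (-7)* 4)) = 1037/2100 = 0.49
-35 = -35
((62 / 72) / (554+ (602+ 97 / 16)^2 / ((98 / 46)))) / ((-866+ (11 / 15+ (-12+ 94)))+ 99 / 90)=-0.00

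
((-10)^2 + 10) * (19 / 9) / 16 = 1045 / 72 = 14.51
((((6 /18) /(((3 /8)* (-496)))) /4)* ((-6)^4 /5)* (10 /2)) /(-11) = 18 /341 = 0.05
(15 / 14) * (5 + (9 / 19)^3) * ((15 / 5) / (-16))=-98505 / 96026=-1.03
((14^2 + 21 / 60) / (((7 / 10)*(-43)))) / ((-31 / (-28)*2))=-3927 / 1333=-2.95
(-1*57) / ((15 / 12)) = -228 / 5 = -45.60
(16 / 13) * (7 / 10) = 56 / 65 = 0.86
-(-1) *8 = 8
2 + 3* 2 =8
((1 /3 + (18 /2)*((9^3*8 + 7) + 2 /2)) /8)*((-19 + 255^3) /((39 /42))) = 4575488392013 /39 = 117320215179.82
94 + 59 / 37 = 3537 / 37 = 95.59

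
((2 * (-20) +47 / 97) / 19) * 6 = -22998 / 1843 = -12.48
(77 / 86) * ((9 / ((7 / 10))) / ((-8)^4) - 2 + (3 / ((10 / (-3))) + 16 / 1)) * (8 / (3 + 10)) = 10331563 / 1431040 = 7.22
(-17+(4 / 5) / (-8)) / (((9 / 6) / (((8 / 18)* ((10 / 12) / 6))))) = -19 / 27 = -0.70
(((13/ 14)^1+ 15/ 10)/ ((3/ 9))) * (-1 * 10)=-510/ 7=-72.86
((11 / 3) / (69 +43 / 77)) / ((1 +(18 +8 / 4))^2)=121 / 1012284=0.00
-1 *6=-6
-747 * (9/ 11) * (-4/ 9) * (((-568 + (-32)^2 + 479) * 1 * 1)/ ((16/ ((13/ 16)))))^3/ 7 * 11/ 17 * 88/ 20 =173603809439775/ 14680064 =11825821.02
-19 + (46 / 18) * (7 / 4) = -523 / 36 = -14.53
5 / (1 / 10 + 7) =50 / 71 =0.70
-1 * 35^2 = -1225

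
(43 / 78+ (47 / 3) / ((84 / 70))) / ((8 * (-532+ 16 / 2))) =-199 / 61308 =-0.00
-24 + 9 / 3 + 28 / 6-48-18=-247 / 3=-82.33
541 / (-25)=-541 / 25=-21.64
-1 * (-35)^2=-1225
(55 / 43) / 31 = 55 / 1333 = 0.04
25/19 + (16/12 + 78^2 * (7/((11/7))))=16994273/627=27104.10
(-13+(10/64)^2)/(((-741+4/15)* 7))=199305/79643648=0.00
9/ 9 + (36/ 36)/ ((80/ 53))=1.66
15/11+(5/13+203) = 29279/143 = 204.75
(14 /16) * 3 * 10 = 105 /4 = 26.25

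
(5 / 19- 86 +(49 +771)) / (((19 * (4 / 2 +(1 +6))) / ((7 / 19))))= 97657 / 61731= 1.58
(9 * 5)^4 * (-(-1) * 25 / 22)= 102515625 / 22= 4659801.14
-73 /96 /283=-73 /27168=-0.00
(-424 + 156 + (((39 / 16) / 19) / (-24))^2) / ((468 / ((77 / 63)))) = -5812103231 / 8304132096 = -0.70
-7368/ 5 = -1473.60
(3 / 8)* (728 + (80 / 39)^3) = 5462029 / 19773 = 276.24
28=28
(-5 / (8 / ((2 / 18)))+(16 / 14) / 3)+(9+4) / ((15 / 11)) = 24809 / 2520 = 9.84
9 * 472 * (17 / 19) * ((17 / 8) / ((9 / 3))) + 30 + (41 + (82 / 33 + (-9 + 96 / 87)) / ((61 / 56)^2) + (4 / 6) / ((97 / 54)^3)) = 170358320216435102 / 61750490484639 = 2758.82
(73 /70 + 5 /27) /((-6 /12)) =-2321 /945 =-2.46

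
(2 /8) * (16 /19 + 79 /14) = 1725 /1064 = 1.62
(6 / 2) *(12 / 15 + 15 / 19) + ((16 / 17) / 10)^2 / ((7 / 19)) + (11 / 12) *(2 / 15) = 85007617 / 17296650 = 4.91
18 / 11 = 1.64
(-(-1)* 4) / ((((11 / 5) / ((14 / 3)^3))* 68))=13720 / 5049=2.72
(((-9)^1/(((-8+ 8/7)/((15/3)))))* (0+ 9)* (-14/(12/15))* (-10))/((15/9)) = 99225/16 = 6201.56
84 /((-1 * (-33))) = 28 /11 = 2.55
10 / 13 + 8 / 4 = 36 / 13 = 2.77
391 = 391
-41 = -41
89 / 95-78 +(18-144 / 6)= -7891 / 95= -83.06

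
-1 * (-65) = 65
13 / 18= 0.72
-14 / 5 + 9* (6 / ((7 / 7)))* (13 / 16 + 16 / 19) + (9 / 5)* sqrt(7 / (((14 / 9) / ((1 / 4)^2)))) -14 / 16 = 27* sqrt(2) / 40 + 8139 / 95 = 86.63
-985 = -985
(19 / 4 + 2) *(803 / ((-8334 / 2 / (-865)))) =2083785 / 1852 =1125.15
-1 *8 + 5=-3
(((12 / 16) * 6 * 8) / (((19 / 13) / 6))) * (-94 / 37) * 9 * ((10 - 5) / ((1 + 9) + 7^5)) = -11877840 / 11822351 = -1.00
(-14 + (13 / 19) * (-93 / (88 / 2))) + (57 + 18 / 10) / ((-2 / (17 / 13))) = -2928509 / 54340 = -53.89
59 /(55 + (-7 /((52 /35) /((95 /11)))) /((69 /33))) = 1.66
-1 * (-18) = 18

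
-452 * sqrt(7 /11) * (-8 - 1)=4068 * sqrt(77) /11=3245.14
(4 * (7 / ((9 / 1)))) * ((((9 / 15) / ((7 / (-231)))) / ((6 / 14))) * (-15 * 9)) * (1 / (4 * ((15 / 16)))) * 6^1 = 155232 / 5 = 31046.40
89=89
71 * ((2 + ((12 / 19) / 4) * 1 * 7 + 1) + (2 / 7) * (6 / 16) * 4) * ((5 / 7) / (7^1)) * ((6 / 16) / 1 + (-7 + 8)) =2354715 / 52136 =45.16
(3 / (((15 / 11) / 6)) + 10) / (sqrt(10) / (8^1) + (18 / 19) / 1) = 1269504 / 42815-167504 * sqrt(10) / 42815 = 17.28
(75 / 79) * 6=450 / 79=5.70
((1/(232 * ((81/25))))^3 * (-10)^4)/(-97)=-9765625/40231920360096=-0.00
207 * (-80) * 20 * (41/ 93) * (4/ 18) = -3017600/ 93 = -32447.31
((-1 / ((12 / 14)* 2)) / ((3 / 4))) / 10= -7 / 90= -0.08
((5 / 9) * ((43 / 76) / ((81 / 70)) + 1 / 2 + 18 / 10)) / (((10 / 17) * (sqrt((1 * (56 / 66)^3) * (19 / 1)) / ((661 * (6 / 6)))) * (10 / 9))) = 2652729827 * sqrt(4389) / 382082400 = 459.96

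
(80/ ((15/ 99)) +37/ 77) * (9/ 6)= 122079/ 154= 792.72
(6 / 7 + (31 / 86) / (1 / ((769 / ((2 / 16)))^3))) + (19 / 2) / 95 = 252626391434561 / 3010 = 83929033699.19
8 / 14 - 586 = -4098 / 7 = -585.43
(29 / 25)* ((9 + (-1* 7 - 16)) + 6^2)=638 / 25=25.52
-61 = -61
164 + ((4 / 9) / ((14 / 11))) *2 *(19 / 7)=73160 / 441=165.90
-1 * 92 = -92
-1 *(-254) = 254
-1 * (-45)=45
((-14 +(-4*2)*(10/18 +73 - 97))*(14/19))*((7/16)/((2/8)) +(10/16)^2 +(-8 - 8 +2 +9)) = -333487/912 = -365.67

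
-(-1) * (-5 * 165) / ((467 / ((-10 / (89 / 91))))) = 750750 / 41563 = 18.06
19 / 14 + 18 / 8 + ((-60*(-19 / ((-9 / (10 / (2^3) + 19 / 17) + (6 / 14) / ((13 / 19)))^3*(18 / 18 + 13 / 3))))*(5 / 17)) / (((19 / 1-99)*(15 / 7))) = 2695451374312367 / 744887414376000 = 3.62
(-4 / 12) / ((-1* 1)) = 1 / 3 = 0.33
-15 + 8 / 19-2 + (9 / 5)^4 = -72216 / 11875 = -6.08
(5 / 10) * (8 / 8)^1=1 / 2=0.50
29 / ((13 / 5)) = 145 / 13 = 11.15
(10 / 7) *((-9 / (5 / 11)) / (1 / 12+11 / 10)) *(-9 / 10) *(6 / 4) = 16038 / 497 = 32.27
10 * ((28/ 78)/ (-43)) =-140/ 1677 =-0.08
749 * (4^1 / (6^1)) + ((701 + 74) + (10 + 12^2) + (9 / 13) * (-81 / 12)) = 222091 / 156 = 1423.66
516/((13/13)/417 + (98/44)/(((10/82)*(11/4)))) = 130179060/1676111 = 77.67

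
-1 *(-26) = 26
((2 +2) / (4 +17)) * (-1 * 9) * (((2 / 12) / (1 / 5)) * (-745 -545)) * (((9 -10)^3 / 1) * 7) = -12900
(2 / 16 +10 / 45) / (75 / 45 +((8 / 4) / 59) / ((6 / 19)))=1475 / 7536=0.20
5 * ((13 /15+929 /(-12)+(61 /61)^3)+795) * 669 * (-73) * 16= -2810862372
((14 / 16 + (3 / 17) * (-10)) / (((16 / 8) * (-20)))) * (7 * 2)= 847 / 2720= 0.31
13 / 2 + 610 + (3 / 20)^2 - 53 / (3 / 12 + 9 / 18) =655027 / 1200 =545.86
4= 4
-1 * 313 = -313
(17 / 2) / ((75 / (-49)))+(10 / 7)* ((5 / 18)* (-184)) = -247493 / 3150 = -78.57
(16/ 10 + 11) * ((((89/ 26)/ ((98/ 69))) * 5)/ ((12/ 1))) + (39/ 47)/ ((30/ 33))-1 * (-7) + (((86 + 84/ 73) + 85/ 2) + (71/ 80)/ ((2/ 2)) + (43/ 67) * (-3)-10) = 14557265699/ 104594035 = 139.18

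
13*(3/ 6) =13/ 2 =6.50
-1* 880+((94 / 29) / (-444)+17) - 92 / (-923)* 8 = -5123487475 / 5942274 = -862.21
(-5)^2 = 25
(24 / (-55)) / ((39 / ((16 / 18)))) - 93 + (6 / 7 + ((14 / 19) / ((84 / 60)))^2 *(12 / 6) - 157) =-4042525768 / 16261245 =-248.60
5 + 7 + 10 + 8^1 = 30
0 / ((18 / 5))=0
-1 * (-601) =601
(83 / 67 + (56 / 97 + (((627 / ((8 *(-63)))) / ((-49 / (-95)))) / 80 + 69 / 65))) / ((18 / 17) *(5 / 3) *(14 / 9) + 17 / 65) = 2693395719559 / 2843905000832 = 0.95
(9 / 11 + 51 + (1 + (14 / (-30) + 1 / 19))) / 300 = 164287 / 940500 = 0.17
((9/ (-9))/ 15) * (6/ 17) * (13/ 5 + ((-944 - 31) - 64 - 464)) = 15004/ 425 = 35.30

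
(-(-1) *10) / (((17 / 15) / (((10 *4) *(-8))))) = -48000 / 17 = -2823.53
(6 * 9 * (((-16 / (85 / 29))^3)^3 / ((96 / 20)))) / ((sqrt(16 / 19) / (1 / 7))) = -560769457721898241622016 * sqrt(19) / 324263724796484375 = -7538115.46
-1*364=-364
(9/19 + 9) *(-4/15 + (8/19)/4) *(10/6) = -920/361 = -2.55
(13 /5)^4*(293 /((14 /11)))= 92052103 /8750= 10520.24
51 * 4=204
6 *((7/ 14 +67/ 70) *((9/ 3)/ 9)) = 102/ 35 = 2.91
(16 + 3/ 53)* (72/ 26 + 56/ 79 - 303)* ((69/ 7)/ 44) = -18062492871/ 16764748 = -1077.41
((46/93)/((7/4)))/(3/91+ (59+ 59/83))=198536/41965785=0.00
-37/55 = -0.67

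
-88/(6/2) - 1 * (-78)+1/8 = 1171/24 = 48.79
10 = 10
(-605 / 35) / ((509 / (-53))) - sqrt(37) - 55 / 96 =419683 / 342048 - sqrt(37) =-4.86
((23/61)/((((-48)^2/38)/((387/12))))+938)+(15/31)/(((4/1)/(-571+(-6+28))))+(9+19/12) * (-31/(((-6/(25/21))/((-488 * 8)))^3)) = -110745573580189917376057/726280515072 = -152483195242.01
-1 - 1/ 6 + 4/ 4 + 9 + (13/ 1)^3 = 13235/ 6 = 2205.83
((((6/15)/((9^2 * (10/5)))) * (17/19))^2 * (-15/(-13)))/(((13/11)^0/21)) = 2023/17105985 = 0.00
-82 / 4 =-41 / 2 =-20.50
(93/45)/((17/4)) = 124/255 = 0.49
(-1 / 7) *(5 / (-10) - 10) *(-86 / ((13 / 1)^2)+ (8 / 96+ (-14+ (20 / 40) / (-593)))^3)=-164195445589550413 / 40597871423616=-4044.43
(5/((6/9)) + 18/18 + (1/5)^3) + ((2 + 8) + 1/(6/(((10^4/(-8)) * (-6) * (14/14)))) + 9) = 319377/250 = 1277.51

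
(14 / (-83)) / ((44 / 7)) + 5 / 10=432 / 913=0.47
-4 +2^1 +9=7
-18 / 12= -3 / 2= -1.50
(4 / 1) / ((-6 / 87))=-58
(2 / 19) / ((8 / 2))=1 / 38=0.03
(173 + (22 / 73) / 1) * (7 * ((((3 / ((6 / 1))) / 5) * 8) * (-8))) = -2833824 / 365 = -7763.90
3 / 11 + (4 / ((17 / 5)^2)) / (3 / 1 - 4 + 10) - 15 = -420262 / 28611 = -14.69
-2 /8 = -1 /4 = -0.25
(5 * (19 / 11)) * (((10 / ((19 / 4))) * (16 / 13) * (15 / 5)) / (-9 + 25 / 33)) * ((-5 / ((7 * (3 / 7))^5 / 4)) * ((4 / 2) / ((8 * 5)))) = 200 / 5967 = 0.03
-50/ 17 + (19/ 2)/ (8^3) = -50877/ 17408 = -2.92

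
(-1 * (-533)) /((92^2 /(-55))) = -29315 /8464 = -3.46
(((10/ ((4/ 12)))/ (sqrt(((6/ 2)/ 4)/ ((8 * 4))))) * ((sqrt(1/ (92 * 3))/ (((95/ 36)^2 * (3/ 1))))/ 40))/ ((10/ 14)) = 3024 * sqrt(46)/ 1037875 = 0.02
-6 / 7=-0.86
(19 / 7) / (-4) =-19 / 28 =-0.68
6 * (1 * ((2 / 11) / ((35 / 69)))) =828 / 385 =2.15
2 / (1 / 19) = 38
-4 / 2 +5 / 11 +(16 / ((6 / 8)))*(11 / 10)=3617 / 165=21.92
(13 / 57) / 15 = 0.02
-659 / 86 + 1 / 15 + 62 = 70181 / 1290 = 54.40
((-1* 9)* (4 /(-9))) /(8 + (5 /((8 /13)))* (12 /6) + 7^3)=16 /1469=0.01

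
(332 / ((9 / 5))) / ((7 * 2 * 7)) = 830 / 441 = 1.88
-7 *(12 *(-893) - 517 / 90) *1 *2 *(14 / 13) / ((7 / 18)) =27018796 / 65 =415673.78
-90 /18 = -5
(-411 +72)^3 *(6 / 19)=-233749314 / 19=-12302595.47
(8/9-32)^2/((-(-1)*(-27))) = -78400/2187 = -35.85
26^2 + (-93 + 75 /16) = 9403 /16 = 587.69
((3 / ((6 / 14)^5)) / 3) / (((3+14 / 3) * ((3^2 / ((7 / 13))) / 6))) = 235298 / 72657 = 3.24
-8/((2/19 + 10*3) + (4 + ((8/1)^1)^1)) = -0.19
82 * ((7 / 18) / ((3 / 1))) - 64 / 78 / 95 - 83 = -72.38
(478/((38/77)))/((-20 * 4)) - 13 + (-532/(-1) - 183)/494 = -482159/19760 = -24.40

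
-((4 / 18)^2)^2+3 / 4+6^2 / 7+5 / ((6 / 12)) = 2919197 / 183708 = 15.89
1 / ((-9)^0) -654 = -653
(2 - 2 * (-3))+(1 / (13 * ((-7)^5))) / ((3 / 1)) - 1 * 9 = -655474 / 655473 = -1.00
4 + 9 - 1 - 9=3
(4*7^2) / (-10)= -98 / 5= -19.60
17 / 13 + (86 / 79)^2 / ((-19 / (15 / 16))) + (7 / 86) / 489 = 161988714437 / 129654752916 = 1.25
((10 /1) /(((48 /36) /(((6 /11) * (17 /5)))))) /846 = 17 /1034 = 0.02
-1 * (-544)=544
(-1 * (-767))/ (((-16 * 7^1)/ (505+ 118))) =-68263/ 16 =-4266.44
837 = 837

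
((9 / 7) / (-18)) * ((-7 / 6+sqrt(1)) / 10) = 1 / 840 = 0.00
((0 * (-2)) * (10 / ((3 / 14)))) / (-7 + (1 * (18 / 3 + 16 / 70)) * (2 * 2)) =0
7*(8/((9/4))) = 24.89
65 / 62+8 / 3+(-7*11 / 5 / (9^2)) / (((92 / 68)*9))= 19228837 / 5197770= 3.70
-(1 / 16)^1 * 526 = -263 / 8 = -32.88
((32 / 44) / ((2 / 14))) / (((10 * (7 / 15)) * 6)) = 0.18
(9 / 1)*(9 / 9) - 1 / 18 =161 / 18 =8.94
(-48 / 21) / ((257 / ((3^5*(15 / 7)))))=-58320 / 12593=-4.63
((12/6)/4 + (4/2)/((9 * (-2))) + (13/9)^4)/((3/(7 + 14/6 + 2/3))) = 311125/19683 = 15.81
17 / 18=0.94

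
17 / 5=3.40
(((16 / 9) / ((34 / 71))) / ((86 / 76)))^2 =465869056 / 43283241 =10.76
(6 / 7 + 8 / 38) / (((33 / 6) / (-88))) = -2272 / 133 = -17.08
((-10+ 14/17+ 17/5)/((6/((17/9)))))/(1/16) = -3928/135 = -29.10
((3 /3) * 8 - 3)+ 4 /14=37 /7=5.29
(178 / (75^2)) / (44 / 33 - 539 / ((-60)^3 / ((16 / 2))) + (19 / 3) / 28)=29904 / 1492615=0.02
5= 5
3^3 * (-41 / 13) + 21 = -64.15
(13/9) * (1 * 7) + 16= 235/9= 26.11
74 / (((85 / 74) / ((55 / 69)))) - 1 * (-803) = 1002155 / 1173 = 854.35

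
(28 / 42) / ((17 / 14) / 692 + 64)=19376 / 1860147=0.01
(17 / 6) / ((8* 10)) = 17 / 480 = 0.04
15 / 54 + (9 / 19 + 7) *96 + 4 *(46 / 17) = 4235935 / 5814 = 728.57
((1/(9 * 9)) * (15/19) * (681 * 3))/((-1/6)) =-119.47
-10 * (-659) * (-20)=-131800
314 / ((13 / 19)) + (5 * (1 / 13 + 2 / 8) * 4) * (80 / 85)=6046 / 13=465.08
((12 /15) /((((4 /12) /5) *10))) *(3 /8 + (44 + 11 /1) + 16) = 1713 /20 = 85.65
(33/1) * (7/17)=231/17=13.59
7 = 7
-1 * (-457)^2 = -208849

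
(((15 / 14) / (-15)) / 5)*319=-319 / 70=-4.56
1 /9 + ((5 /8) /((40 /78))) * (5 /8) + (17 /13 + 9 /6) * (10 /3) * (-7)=-1936097 /29952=-64.64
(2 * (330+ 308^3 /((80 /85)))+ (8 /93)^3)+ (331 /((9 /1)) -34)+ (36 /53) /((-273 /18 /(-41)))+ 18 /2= 240869551081151770 /3879413811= 62089161.61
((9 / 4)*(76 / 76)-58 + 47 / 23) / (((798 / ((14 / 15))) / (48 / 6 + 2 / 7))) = -15921 / 30590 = -0.52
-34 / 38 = -17 / 19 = -0.89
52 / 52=1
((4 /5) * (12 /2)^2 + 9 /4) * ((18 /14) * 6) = 16767 /70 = 239.53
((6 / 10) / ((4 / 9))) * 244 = 1647 / 5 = 329.40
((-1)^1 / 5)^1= -1 / 5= -0.20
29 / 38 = 0.76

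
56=56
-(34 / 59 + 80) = -80.58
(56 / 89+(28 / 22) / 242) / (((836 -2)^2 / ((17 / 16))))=141967 / 146479765696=0.00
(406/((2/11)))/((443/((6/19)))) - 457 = -3833171/8417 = -455.41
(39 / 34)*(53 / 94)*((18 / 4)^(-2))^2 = 2756 / 1747413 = 0.00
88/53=1.66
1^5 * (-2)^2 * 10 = 40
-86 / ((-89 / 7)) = 602 / 89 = 6.76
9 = 9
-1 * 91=-91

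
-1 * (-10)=10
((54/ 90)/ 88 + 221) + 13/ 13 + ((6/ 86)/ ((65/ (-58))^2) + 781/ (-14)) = 18608319607/ 111911800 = 166.28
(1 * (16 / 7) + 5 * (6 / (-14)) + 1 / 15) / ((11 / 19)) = 38 / 105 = 0.36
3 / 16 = 0.19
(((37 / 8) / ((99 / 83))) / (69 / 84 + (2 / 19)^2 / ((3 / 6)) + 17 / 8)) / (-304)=-408443 / 95060592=-0.00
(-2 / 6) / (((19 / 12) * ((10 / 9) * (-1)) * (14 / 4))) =0.05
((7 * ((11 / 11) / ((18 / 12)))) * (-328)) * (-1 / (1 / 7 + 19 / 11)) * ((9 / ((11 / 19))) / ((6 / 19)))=725249 / 18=40291.61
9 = 9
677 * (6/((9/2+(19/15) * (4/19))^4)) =3290220000/418161601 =7.87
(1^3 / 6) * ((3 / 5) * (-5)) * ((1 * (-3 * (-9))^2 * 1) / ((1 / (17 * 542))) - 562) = -3358222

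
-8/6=-4/3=-1.33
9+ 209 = 218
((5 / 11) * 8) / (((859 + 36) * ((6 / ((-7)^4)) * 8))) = 2401 / 11814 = 0.20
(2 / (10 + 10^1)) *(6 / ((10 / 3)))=9 / 50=0.18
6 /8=3 /4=0.75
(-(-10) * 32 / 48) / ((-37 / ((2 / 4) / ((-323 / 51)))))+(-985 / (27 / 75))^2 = 7486304.03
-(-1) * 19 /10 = 1.90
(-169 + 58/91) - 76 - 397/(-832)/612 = -870976037/3564288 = -244.36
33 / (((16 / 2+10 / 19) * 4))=209 / 216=0.97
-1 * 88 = -88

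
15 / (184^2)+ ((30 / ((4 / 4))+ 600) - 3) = 21227727 / 33856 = 627.00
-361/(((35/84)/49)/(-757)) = 160686876/5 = 32137375.20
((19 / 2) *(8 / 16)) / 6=19 / 24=0.79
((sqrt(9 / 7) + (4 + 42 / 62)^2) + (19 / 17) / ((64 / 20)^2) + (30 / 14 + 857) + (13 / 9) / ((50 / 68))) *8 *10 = 240 *sqrt(7) / 7 + 5817014014493 / 82338480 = 70738.29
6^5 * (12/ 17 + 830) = 109812672/ 17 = 6459568.94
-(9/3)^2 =-9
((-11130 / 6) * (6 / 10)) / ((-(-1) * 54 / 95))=-35245 / 18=-1958.06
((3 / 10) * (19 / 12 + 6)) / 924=13 / 5280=0.00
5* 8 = 40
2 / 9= 0.22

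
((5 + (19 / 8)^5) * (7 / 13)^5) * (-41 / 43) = -1819147645693 / 523160748032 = -3.48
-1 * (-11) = 11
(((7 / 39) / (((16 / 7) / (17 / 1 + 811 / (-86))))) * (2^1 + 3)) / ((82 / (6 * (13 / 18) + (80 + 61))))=5794985 / 1100112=5.27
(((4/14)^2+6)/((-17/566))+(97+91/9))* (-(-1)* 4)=-2860000/7497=-381.49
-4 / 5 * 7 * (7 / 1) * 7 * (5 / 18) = -686 / 9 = -76.22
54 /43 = 1.26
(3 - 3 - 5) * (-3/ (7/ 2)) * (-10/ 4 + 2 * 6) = 285/ 7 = 40.71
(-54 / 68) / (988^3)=-27 / 32790629248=-0.00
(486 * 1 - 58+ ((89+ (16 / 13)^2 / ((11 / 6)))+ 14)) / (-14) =-988665 / 26026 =-37.99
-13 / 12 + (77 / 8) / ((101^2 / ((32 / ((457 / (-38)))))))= -60744589 / 55942284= -1.09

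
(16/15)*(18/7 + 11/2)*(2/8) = 226/105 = 2.15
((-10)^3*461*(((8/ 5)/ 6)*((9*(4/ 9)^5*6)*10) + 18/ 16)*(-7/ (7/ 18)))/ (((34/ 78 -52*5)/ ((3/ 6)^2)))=-142424394125/ 4919778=-28949.35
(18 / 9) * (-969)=-1938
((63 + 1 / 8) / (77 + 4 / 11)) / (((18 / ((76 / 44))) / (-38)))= -2.98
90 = 90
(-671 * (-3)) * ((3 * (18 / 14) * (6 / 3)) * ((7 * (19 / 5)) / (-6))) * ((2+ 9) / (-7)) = 3786453 / 35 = 108184.37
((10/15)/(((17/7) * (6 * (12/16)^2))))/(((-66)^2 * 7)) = 4/1499553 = 0.00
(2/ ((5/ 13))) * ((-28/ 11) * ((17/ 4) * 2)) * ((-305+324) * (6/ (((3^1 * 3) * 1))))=-235144/ 165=-1425.12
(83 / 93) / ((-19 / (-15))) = 415 / 589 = 0.70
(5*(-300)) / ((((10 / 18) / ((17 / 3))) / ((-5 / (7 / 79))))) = 6043500 / 7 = 863357.14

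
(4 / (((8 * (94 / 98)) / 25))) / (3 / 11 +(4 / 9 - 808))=-121275 / 7512574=-0.02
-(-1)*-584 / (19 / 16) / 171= -9344 / 3249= -2.88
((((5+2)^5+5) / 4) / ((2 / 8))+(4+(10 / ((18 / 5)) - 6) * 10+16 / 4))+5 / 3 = 16789.44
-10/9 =-1.11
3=3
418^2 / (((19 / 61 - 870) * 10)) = -5329082 / 265255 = -20.09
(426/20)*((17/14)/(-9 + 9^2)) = 1207/3360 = 0.36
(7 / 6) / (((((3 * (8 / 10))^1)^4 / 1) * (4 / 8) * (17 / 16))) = 4375 / 66096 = 0.07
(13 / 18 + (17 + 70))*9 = 789.50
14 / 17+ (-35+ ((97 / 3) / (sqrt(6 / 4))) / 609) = -581 / 17+ 97 *sqrt(6) / 5481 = -34.13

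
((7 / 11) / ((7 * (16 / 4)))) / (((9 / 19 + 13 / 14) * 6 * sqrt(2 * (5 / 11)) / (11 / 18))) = 133 * sqrt(110) / 805680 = 0.00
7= 7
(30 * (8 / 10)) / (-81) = -8 / 27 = -0.30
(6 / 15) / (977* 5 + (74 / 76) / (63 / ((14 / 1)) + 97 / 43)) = 11039 / 134817765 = 0.00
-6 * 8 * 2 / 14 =-48 / 7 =-6.86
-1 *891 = -891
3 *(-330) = -990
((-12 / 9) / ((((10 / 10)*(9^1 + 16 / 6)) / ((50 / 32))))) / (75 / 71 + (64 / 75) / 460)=-3061875 / 18144308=-0.17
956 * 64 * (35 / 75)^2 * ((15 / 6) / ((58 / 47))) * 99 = 2672369.43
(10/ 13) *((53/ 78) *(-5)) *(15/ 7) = -6625/ 1183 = -5.60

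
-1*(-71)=71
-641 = -641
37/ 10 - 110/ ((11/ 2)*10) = 17/ 10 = 1.70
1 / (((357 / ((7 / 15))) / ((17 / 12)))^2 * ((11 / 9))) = 1 / 356400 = 0.00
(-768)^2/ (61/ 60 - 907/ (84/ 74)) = -82575360/ 111721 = -739.12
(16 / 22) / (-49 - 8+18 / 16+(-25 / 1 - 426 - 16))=-64 / 46013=-0.00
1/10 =0.10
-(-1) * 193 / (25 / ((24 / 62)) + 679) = 2316 / 8923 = 0.26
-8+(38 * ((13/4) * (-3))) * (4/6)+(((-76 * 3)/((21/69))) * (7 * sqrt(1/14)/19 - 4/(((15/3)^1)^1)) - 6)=11841/35 - 138 * sqrt(14)/7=264.55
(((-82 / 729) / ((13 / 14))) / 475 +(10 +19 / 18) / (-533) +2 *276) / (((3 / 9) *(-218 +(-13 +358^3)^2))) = 203751540139 / 259032944115506033688150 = 0.00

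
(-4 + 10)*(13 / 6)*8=104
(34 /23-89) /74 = -2013 /1702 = -1.18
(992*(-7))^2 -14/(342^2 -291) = 5625871254514/116673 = 48219136.00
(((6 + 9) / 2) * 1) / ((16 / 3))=45 / 32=1.41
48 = 48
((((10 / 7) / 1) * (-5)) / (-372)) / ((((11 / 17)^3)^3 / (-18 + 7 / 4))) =-192705299307625 / 12280191574728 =-15.69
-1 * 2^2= -4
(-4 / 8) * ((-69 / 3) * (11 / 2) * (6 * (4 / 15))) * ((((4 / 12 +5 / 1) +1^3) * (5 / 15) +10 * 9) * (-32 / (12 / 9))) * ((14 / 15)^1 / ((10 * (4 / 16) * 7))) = -13423168 / 1125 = -11931.70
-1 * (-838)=838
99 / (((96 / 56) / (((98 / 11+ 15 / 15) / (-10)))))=-2289 / 40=-57.22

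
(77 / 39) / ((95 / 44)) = 3388 / 3705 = 0.91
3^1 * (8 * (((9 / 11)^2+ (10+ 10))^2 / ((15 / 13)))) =650520104 / 73205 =8886.28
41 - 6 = 35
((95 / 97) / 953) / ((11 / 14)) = 1330 / 1016851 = 0.00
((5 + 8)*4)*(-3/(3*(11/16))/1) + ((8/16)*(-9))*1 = -1763/22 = -80.14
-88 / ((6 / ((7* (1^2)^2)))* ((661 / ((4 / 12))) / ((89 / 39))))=-27412 / 232011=-0.12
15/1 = 15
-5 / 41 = -0.12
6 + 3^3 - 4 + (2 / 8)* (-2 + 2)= 29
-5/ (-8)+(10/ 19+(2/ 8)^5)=1.15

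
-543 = -543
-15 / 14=-1.07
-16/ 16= -1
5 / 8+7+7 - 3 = 93 / 8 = 11.62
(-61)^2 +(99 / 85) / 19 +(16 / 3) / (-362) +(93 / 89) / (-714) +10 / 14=580952535241 / 156096210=3721.76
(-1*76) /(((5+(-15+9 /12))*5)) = 1.64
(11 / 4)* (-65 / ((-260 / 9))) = 99 / 16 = 6.19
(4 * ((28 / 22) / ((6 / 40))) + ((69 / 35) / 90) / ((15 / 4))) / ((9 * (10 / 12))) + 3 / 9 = 6314137 / 1299375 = 4.86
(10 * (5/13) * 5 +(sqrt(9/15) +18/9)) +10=sqrt(15)/5 +406/13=32.01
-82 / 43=-1.91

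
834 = 834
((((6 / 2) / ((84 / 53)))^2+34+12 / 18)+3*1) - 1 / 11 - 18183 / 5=-465106291 / 129360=-3595.44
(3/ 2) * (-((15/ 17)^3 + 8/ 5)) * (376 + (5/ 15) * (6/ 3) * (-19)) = -6123511/ 4913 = -1246.39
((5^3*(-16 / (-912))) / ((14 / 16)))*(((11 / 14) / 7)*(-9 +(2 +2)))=-1.41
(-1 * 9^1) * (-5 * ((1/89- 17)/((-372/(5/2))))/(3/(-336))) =-1587600/2759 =-575.43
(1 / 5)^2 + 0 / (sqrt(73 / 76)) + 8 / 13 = 213 / 325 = 0.66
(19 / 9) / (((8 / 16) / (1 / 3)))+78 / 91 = 428 / 189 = 2.26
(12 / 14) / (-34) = -3 / 119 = -0.03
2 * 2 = 4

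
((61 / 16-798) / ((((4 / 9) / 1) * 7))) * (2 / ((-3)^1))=38121 / 224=170.18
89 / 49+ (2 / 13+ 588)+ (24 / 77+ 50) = 4486455 / 7007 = 640.28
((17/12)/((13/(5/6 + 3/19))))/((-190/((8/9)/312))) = -1921/1186014960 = -0.00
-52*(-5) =260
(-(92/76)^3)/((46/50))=-1.93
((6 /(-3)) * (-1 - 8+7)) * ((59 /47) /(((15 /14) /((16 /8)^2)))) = 13216 /705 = 18.75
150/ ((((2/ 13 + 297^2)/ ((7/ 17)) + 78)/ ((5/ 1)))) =9750/ 2785903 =0.00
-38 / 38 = -1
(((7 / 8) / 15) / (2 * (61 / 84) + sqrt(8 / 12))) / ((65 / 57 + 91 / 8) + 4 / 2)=340746 / 84226775- 78204 * sqrt(6) / 84226775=0.00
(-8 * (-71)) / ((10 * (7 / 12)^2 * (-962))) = -20448 / 117845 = -0.17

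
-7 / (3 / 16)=-112 / 3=-37.33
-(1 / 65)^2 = -1 / 4225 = -0.00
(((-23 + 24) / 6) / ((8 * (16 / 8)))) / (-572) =-0.00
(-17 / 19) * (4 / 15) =-68 / 285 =-0.24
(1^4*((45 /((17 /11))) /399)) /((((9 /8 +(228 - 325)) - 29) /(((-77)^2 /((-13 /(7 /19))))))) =2608760 /26567073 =0.10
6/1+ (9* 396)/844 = 2157/211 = 10.22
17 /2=8.50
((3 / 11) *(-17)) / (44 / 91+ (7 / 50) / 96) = -1310400 / 137071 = -9.56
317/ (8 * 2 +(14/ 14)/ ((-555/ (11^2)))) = 175935/ 8759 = 20.09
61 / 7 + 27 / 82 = 5191 / 574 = 9.04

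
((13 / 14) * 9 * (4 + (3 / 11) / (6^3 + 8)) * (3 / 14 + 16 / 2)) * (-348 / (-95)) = 1006.18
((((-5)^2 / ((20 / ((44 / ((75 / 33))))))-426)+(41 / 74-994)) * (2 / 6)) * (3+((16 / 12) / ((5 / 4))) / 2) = -27360773 / 16650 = -1643.29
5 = 5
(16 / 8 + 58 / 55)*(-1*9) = -1512 / 55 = -27.49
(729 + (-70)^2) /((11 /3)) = 16887 /11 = 1535.18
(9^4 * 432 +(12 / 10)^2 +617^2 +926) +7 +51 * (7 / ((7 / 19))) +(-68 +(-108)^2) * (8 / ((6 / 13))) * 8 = 361869233 / 75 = 4824923.11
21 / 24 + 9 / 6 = 19 / 8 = 2.38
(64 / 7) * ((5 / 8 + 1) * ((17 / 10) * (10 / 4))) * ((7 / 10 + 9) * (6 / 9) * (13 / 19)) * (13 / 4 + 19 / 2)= 4737577 / 1330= 3562.09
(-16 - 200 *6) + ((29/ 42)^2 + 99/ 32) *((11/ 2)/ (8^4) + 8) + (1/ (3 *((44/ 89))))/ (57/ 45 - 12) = -3859116897115/ 3249799168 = -1187.49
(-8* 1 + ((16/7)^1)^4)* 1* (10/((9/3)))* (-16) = -7412480/7203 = -1029.08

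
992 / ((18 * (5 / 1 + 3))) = 62 / 9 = 6.89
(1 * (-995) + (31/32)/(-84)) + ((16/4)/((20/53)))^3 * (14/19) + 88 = -29.42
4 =4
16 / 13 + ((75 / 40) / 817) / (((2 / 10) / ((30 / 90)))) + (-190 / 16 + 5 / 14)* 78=-533608203 / 594776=-897.16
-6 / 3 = -2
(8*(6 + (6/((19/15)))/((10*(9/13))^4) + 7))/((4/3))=180091561/2308500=78.01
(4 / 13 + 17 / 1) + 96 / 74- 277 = -124288 / 481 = -258.40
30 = 30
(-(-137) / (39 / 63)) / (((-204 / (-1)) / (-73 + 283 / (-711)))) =-25023187 / 314262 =-79.63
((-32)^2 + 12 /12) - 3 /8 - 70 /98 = 57339 /56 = 1023.91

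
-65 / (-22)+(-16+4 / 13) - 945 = -273913 / 286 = -957.74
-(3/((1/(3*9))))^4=-43046721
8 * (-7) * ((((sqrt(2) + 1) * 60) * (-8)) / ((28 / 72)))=69120 + 69120 * sqrt(2)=166870.44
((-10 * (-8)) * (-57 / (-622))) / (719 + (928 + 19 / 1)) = 1140 / 259063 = 0.00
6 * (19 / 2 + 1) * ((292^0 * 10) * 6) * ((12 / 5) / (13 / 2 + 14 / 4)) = 907.20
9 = 9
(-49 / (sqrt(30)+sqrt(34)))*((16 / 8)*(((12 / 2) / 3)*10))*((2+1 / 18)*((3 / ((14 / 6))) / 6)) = -2590 / (3*sqrt(30)+3*sqrt(34)) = -76.35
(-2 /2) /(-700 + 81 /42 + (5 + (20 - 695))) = 14 /19153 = 0.00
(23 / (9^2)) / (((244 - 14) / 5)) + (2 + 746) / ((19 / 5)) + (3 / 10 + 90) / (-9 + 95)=6091309 / 30780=197.90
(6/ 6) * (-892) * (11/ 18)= -4906/ 9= -545.11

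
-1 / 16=-0.06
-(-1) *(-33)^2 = 1089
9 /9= 1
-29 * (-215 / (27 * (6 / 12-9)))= -27.17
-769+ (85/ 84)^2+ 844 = 536425/ 7056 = 76.02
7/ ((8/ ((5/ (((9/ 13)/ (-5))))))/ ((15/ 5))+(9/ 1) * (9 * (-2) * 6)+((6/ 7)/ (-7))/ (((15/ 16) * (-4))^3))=-5016375/ 696610756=-0.01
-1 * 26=-26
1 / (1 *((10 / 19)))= 19 / 10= 1.90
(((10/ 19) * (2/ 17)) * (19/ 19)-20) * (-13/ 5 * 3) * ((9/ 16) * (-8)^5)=-925876224/ 323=-2866489.86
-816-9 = -825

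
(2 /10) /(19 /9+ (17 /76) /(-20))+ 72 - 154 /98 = 14181563 /201089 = 70.52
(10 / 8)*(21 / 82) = 0.32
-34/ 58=-17/ 29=-0.59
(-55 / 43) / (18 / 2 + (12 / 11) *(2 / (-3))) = -605 / 3913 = -0.15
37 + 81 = 118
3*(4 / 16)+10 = 43 / 4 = 10.75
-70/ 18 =-35/ 9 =-3.89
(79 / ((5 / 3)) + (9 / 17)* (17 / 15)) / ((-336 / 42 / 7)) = -42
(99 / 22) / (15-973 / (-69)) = 621 / 4016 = 0.15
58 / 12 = 29 / 6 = 4.83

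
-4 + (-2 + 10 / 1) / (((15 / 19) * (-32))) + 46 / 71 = -15629 / 4260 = -3.67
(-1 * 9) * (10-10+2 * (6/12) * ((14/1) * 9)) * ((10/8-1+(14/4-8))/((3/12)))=19278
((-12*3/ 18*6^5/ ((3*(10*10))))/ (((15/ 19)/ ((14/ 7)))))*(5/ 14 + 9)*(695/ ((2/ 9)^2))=-3026554308/ 175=-17294596.05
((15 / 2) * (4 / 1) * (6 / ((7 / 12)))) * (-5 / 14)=-5400 / 49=-110.20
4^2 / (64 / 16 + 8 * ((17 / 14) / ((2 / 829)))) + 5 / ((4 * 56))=83079 / 3159968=0.03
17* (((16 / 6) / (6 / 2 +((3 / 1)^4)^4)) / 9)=34 / 290565387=0.00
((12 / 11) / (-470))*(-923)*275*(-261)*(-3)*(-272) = -5897305440 / 47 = -125474583.83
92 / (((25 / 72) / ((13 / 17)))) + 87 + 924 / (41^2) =207301947 / 714425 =290.17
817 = 817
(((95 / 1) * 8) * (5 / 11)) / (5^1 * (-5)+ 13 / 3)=-5700 / 341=-16.72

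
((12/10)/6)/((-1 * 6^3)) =-1/1080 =-0.00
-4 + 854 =850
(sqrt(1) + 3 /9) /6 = 2 /9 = 0.22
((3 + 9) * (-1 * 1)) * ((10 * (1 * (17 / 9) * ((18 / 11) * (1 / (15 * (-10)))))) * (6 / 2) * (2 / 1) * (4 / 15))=1088 / 275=3.96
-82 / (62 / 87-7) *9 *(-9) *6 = -3467124 / 547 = -6338.44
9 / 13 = 0.69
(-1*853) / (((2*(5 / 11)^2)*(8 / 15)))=-309639 / 80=-3870.49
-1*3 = -3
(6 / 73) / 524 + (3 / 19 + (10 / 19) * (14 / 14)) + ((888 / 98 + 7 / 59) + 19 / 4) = 14.61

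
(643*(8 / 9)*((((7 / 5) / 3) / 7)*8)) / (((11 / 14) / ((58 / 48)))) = 2088464 / 4455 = 468.79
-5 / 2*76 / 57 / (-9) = 10 / 27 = 0.37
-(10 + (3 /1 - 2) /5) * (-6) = 306 /5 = 61.20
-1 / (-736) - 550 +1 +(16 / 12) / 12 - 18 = -3755063 / 6624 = -566.89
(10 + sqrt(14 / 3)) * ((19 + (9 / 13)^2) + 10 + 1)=1717 * sqrt(42) / 169 + 51510 / 169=370.64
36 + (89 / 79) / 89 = 36.01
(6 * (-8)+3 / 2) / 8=-93 / 16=-5.81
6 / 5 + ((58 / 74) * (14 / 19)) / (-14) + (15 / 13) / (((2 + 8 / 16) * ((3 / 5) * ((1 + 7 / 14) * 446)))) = 35458031 / 30569955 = 1.16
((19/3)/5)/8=19/120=0.16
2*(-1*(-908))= 1816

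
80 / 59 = 1.36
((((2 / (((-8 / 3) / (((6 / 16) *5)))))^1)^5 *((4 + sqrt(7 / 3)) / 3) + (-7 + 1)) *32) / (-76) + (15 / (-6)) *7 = -236810497 / 19922944 + 20503125 *sqrt(21) / 79691776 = -10.71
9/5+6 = 39/5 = 7.80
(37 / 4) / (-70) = -0.13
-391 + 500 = 109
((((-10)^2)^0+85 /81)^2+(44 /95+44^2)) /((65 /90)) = 2419211248 /900315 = 2687.07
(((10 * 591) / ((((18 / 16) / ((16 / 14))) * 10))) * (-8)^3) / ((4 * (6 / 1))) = -806912 / 63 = -12808.13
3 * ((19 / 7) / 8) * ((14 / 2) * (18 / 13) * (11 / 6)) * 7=13167 / 104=126.61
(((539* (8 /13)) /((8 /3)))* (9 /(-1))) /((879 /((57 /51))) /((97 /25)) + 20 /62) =-831456549 /150790315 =-5.51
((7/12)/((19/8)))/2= 7/57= 0.12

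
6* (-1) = -6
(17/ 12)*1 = 17/ 12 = 1.42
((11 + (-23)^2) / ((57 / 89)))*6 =96120 / 19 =5058.95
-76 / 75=-1.01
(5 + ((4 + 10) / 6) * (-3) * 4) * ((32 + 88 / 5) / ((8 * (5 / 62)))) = -44206 / 25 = -1768.24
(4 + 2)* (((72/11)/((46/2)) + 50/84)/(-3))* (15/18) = -1.47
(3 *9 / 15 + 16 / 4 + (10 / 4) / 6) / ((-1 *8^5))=-373 / 1966080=-0.00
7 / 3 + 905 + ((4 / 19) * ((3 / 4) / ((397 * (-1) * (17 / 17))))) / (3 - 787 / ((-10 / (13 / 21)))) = 222998549716 / 245773569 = 907.33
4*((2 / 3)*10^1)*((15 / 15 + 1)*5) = 266.67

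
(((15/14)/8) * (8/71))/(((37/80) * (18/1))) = 100/55167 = 0.00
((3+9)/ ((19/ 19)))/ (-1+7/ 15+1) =180/ 7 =25.71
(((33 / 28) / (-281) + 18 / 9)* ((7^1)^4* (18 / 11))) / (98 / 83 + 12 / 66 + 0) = 4023438363 / 699128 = 5754.94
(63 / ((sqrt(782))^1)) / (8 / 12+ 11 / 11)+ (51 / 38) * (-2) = -51 / 19+ 189 * sqrt(782) / 3910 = -1.33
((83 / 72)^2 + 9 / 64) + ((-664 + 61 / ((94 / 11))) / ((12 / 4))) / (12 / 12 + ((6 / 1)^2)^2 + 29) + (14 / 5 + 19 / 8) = 872227531 / 134615520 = 6.48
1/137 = 0.01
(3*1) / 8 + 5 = 43 / 8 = 5.38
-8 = -8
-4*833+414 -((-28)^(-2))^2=-2918.00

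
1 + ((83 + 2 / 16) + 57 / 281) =189569 / 2248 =84.33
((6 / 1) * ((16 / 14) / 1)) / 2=24 / 7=3.43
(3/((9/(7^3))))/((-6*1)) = -343/18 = -19.06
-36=-36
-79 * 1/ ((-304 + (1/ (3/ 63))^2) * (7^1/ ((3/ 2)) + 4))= -237/ 3562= -0.07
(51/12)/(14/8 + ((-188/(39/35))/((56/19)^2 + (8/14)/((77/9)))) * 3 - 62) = -18821465/522887909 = -0.04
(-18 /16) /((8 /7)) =-63 /64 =-0.98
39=39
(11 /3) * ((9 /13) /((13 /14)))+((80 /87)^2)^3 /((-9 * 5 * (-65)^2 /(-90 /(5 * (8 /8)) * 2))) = 15411053344166 /5637140613117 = 2.73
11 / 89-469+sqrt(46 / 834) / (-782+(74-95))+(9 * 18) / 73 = -466.66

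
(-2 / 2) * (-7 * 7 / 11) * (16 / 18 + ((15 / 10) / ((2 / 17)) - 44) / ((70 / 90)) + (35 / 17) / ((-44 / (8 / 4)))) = -12991279 / 74052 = -175.43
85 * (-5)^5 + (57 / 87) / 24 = -184874981 / 696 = -265624.97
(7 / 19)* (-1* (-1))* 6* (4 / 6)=1.47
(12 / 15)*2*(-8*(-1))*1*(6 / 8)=48 / 5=9.60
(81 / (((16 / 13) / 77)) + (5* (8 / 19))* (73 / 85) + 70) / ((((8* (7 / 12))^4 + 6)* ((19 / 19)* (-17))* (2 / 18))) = -19362434643 / 3417774112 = -5.67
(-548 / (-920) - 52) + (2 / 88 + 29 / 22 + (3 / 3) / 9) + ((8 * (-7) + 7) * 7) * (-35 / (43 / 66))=35984890553 / 1958220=18376.33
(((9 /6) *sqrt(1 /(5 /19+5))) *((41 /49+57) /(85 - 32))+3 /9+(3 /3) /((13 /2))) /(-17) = -4251 *sqrt(19) /441490 - 19 /663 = -0.07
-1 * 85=-85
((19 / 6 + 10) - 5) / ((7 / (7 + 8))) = 35 / 2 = 17.50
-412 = -412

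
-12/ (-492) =0.02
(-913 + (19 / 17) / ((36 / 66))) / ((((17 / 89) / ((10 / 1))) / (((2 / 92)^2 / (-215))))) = 8269613 / 78886596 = 0.10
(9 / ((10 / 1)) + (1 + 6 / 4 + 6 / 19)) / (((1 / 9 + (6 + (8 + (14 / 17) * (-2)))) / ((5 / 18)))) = 6001 / 72466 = 0.08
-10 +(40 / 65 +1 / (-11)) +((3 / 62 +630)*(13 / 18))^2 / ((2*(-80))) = -4127430490847 / 3166225920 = -1303.58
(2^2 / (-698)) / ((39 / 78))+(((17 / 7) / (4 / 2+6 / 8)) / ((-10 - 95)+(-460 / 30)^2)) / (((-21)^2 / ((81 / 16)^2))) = -1092128435 / 98684535488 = -0.01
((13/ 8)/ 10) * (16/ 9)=13/ 45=0.29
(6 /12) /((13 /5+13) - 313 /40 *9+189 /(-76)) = -380 /43557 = -0.01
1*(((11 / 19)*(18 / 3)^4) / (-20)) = -3564 / 95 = -37.52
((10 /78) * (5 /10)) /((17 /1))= 5 /1326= 0.00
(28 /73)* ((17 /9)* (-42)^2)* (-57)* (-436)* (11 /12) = 2125376176 /73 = 29114742.14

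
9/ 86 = 0.10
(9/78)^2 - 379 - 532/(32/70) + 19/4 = -1039679/676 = -1537.99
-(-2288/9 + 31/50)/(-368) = -114121/165600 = -0.69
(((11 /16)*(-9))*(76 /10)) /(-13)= 1881 /520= 3.62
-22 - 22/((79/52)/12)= -15466/79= -195.77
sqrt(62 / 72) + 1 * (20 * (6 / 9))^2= sqrt(31) / 6 + 1600 / 9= 178.71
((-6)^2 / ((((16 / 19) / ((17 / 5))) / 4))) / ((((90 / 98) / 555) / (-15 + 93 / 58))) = -1365031269 / 290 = -4707004.38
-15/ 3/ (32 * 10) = -1/ 64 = -0.02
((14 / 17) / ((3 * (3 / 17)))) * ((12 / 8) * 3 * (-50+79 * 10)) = 5180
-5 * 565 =-2825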